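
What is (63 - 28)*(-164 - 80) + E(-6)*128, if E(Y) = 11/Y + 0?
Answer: -26324/3 ≈ -8774.7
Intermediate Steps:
E(Y) = 11/Y
(63 - 28)*(-164 - 80) + E(-6)*128 = (63 - 28)*(-164 - 80) + (11/(-6))*128 = 35*(-244) + (11*(-⅙))*128 = -8540 - 11/6*128 = -8540 - 704/3 = -26324/3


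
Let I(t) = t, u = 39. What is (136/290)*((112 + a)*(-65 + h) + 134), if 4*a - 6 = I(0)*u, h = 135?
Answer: 549372/145 ≈ 3788.8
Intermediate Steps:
a = 3/2 (a = 3/2 + (0*39)/4 = 3/2 + (1/4)*0 = 3/2 + 0 = 3/2 ≈ 1.5000)
(136/290)*((112 + a)*(-65 + h) + 134) = (136/290)*((112 + 3/2)*(-65 + 135) + 134) = (136*(1/290))*((227/2)*70 + 134) = 68*(7945 + 134)/145 = (68/145)*8079 = 549372/145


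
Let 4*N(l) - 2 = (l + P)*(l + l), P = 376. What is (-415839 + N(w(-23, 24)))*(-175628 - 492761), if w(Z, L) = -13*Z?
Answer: 210493074214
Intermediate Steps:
N(l) = 1/2 + l*(376 + l)/2 (N(l) = 1/2 + ((l + 376)*(l + l))/4 = 1/2 + ((376 + l)*(2*l))/4 = 1/2 + (2*l*(376 + l))/4 = 1/2 + l*(376 + l)/2)
(-415839 + N(w(-23, 24)))*(-175628 - 492761) = (-415839 + (1/2 + (-13*(-23))**2/2 + 188*(-13*(-23))))*(-175628 - 492761) = (-415839 + (1/2 + (1/2)*299**2 + 188*299))*(-668389) = (-415839 + (1/2 + (1/2)*89401 + 56212))*(-668389) = (-415839 + (1/2 + 89401/2 + 56212))*(-668389) = (-415839 + 100913)*(-668389) = -314926*(-668389) = 210493074214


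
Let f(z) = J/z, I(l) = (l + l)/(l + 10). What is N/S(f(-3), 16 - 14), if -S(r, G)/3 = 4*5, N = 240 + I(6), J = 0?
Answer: -321/80 ≈ -4.0125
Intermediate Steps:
I(l) = 2*l/(10 + l) (I(l) = (2*l)/(10 + l) = 2*l/(10 + l))
N = 963/4 (N = 240 + 2*6/(10 + 6) = 240 + 2*6/16 = 240 + 2*6*(1/16) = 240 + 3/4 = 963/4 ≈ 240.75)
f(z) = 0 (f(z) = 0/z = 0)
S(r, G) = -60 (S(r, G) = -12*5 = -3*20 = -60)
N/S(f(-3), 16 - 14) = (963/4)/(-60) = (963/4)*(-1/60) = -321/80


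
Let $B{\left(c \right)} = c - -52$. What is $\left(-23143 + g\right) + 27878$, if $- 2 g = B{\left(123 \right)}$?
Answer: $\frac{9295}{2} \approx 4647.5$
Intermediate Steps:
$B{\left(c \right)} = 52 + c$ ($B{\left(c \right)} = c + 52 = 52 + c$)
$g = - \frac{175}{2}$ ($g = - \frac{52 + 123}{2} = \left(- \frac{1}{2}\right) 175 = - \frac{175}{2} \approx -87.5$)
$\left(-23143 + g\right) + 27878 = \left(-23143 - \frac{175}{2}\right) + 27878 = - \frac{46461}{2} + 27878 = \frac{9295}{2}$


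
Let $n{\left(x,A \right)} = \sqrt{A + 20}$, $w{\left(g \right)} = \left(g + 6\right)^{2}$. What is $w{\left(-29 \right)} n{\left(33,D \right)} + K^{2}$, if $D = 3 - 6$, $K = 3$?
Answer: $9 + 529 \sqrt{17} \approx 2190.1$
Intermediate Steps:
$D = -3$ ($D = 3 - 6 = -3$)
$w{\left(g \right)} = \left(6 + g\right)^{2}$
$n{\left(x,A \right)} = \sqrt{20 + A}$
$w{\left(-29 \right)} n{\left(33,D \right)} + K^{2} = \left(6 - 29\right)^{2} \sqrt{20 - 3} + 3^{2} = \left(-23\right)^{2} \sqrt{17} + 9 = 529 \sqrt{17} + 9 = 9 + 529 \sqrt{17}$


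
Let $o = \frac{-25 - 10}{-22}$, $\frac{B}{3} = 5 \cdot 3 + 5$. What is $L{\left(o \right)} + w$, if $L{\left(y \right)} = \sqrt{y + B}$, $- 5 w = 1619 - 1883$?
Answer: $\frac{264}{5} + \frac{\sqrt{29810}}{22} \approx 60.648$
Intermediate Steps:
$B = 60$ ($B = 3 \left(5 \cdot 3 + 5\right) = 3 \left(15 + 5\right) = 3 \cdot 20 = 60$)
$w = \frac{264}{5}$ ($w = - \frac{1619 - 1883}{5} = \left(- \frac{1}{5}\right) \left(-264\right) = \frac{264}{5} \approx 52.8$)
$o = \frac{35}{22}$ ($o = \left(-25 - 10\right) \left(- \frac{1}{22}\right) = \left(-35\right) \left(- \frac{1}{22}\right) = \frac{35}{22} \approx 1.5909$)
$L{\left(y \right)} = \sqrt{60 + y}$ ($L{\left(y \right)} = \sqrt{y + 60} = \sqrt{60 + y}$)
$L{\left(o \right)} + w = \sqrt{60 + \frac{35}{22}} + \frac{264}{5} = \sqrt{\frac{1355}{22}} + \frac{264}{5} = \frac{\sqrt{29810}}{22} + \frac{264}{5} = \frac{264}{5} + \frac{\sqrt{29810}}{22}$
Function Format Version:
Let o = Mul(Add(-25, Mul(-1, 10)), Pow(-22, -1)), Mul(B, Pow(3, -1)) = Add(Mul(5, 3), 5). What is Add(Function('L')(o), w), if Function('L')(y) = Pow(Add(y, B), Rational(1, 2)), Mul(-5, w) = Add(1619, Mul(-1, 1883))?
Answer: Add(Rational(264, 5), Mul(Rational(1, 22), Pow(29810, Rational(1, 2)))) ≈ 60.648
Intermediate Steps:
B = 60 (B = Mul(3, Add(Mul(5, 3), 5)) = Mul(3, Add(15, 5)) = Mul(3, 20) = 60)
w = Rational(264, 5) (w = Mul(Rational(-1, 5), Add(1619, Mul(-1, 1883))) = Mul(Rational(-1, 5), Add(1619, -1883)) = Mul(Rational(-1, 5), -264) = Rational(264, 5) ≈ 52.800)
o = Rational(35, 22) (o = Mul(Add(-25, -10), Rational(-1, 22)) = Mul(-35, Rational(-1, 22)) = Rational(35, 22) ≈ 1.5909)
Function('L')(y) = Pow(Add(60, y), Rational(1, 2)) (Function('L')(y) = Pow(Add(y, 60), Rational(1, 2)) = Pow(Add(60, y), Rational(1, 2)))
Add(Function('L')(o), w) = Add(Pow(Add(60, Rational(35, 22)), Rational(1, 2)), Rational(264, 5)) = Add(Pow(Rational(1355, 22), Rational(1, 2)), Rational(264, 5)) = Add(Mul(Rational(1, 22), Pow(29810, Rational(1, 2))), Rational(264, 5)) = Add(Rational(264, 5), Mul(Rational(1, 22), Pow(29810, Rational(1, 2))))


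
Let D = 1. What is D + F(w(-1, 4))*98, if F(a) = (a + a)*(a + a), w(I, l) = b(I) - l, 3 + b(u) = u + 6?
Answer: 1569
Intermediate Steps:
b(u) = 3 + u (b(u) = -3 + (u + 6) = -3 + (6 + u) = 3 + u)
w(I, l) = 3 + I - l (w(I, l) = (3 + I) - l = 3 + I - l)
F(a) = 4*a**2 (F(a) = (2*a)*(2*a) = 4*a**2)
D + F(w(-1, 4))*98 = 1 + (4*(3 - 1 - 1*4)**2)*98 = 1 + (4*(3 - 1 - 4)**2)*98 = 1 + (4*(-2)**2)*98 = 1 + (4*4)*98 = 1 + 16*98 = 1 + 1568 = 1569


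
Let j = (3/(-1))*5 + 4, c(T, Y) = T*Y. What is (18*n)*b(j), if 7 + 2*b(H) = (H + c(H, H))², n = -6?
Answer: -653022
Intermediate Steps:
j = -11 (j = (3*(-1))*5 + 4 = -3*5 + 4 = -15 + 4 = -11)
b(H) = -7/2 + (H + H²)²/2 (b(H) = -7/2 + (H + H*H)²/2 = -7/2 + (H + H²)²/2)
(18*n)*b(j) = (18*(-6))*(-7/2 + (½)*(-11)²*(1 - 11)²) = -108*(-7/2 + (½)*121*(-10)²) = -108*(-7/2 + (½)*121*100) = -108*(-7/2 + 6050) = -108*12093/2 = -653022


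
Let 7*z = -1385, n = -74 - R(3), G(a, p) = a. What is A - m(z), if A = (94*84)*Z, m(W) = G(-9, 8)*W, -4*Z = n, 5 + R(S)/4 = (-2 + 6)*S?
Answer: 1396971/7 ≈ 1.9957e+5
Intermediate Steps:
R(S) = -20 + 16*S (R(S) = -20 + 4*((-2 + 6)*S) = -20 + 4*(4*S) = -20 + 16*S)
n = -102 (n = -74 - (-20 + 16*3) = -74 - (-20 + 48) = -74 - 1*28 = -74 - 28 = -102)
Z = 51/2 (Z = -¼*(-102) = 51/2 ≈ 25.500)
z = -1385/7 (z = (⅐)*(-1385) = -1385/7 ≈ -197.86)
m(W) = -9*W
A = 201348 (A = (94*84)*(51/2) = 7896*(51/2) = 201348)
A - m(z) = 201348 - (-9)*(-1385)/7 = 201348 - 1*12465/7 = 201348 - 12465/7 = 1396971/7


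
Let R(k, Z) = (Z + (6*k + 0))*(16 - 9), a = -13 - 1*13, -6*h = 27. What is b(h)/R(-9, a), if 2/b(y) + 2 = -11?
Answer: 1/3640 ≈ 0.00027473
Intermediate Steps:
h = -9/2 (h = -⅙*27 = -9/2 ≈ -4.5000)
b(y) = -2/13 (b(y) = 2/(-2 - 11) = 2/(-13) = 2*(-1/13) = -2/13)
a = -26 (a = -13 - 13 = -26)
R(k, Z) = 7*Z + 42*k (R(k, Z) = (Z + 6*k)*7 = 7*Z + 42*k)
b(h)/R(-9, a) = -2/(13*(7*(-26) + 42*(-9))) = -2/(13*(-182 - 378)) = -2/13/(-560) = -2/13*(-1/560) = 1/3640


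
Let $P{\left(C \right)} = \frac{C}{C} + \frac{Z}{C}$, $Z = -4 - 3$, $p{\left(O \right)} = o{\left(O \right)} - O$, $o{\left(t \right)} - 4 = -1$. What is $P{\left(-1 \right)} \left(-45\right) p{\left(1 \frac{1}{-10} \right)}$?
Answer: $-1116$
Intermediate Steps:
$o{\left(t \right)} = 3$ ($o{\left(t \right)} = 4 - 1 = 3$)
$p{\left(O \right)} = 3 - O$
$Z = -7$
$P{\left(C \right)} = 1 - \frac{7}{C}$ ($P{\left(C \right)} = \frac{C}{C} - \frac{7}{C} = 1 - \frac{7}{C}$)
$P{\left(-1 \right)} \left(-45\right) p{\left(1 \frac{1}{-10} \right)} = \frac{-7 - 1}{-1} \left(-45\right) \left(3 - 1 \frac{1}{-10}\right) = \left(-1\right) \left(-8\right) \left(-45\right) \left(3 - 1 \left(- \frac{1}{10}\right)\right) = 8 \left(-45\right) \left(3 - - \frac{1}{10}\right) = - 360 \left(3 + \frac{1}{10}\right) = \left(-360\right) \frac{31}{10} = -1116$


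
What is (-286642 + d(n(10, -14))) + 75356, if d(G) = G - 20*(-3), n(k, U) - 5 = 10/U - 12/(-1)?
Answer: -1478468/7 ≈ -2.1121e+5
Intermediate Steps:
n(k, U) = 17 + 10/U (n(k, U) = 5 + (10/U - 12/(-1)) = 5 + (10/U - 12*(-1)) = 5 + (10/U + 12) = 5 + (12 + 10/U) = 17 + 10/U)
d(G) = 60 + G (d(G) = G - 4*(-15) = G + 60 = 60 + G)
(-286642 + d(n(10, -14))) + 75356 = (-286642 + (60 + (17 + 10/(-14)))) + 75356 = (-286642 + (60 + (17 + 10*(-1/14)))) + 75356 = (-286642 + (60 + (17 - 5/7))) + 75356 = (-286642 + (60 + 114/7)) + 75356 = (-286642 + 534/7) + 75356 = -2005960/7 + 75356 = -1478468/7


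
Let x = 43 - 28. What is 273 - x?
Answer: 258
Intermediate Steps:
x = 15
273 - x = 273 - 1*15 = 273 - 15 = 258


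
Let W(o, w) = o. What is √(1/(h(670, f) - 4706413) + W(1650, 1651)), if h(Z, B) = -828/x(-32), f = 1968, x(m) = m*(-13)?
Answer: √395303864519322029114/489467159 ≈ 40.620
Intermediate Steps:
x(m) = -13*m
h(Z, B) = -207/104 (h(Z, B) = -828/((-13*(-32))) = -828/416 = -828*1/416 = -207/104)
√(1/(h(670, f) - 4706413) + W(1650, 1651)) = √(1/(-207/104 - 4706413) + 1650) = √(1/(-489467159/104) + 1650) = √(-104/489467159 + 1650) = √(807620812246/489467159) = √395303864519322029114/489467159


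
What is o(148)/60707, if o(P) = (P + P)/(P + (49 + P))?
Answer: 296/20943915 ≈ 1.4133e-5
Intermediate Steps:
o(P) = 2*P/(49 + 2*P) (o(P) = (2*P)/(49 + 2*P) = 2*P/(49 + 2*P))
o(148)/60707 = (2*148/(49 + 2*148))/60707 = (2*148/(49 + 296))*(1/60707) = (2*148/345)*(1/60707) = (2*148*(1/345))*(1/60707) = (296/345)*(1/60707) = 296/20943915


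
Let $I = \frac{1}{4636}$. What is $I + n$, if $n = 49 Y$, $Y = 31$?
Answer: $\frac{7042085}{4636} \approx 1519.0$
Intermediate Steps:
$I = \frac{1}{4636} \approx 0.0002157$
$n = 1519$ ($n = 49 \cdot 31 = 1519$)
$I + n = \frac{1}{4636} + 1519 = \frac{7042085}{4636}$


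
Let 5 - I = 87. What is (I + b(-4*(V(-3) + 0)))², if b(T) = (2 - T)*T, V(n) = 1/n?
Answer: 532900/81 ≈ 6579.0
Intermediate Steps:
I = -82 (I = 5 - 1*87 = 5 - 87 = -82)
b(T) = T*(2 - T)
(I + b(-4*(V(-3) + 0)))² = (-82 + (-4*(1/(-3) + 0))*(2 - (-4)*(1/(-3) + 0)))² = (-82 + (-4*(-⅓ + 0))*(2 - (-4)*(-⅓ + 0)))² = (-82 + (-4*(-⅓))*(2 - (-4)*(-1)/3))² = (-82 + 4*(2 - 1*4/3)/3)² = (-82 + 4*(2 - 4/3)/3)² = (-82 + (4/3)*(⅔))² = (-82 + 8/9)² = (-730/9)² = 532900/81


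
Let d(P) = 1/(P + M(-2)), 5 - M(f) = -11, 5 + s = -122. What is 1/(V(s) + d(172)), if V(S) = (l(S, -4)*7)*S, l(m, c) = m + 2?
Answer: 188/20891501 ≈ 8.9989e-6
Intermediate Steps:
l(m, c) = 2 + m
s = -127 (s = -5 - 122 = -127)
M(f) = 16 (M(f) = 5 - 1*(-11) = 5 + 11 = 16)
V(S) = S*(14 + 7*S) (V(S) = ((2 + S)*7)*S = (14 + 7*S)*S = S*(14 + 7*S))
d(P) = 1/(16 + P) (d(P) = 1/(P + 16) = 1/(16 + P))
1/(V(s) + d(172)) = 1/(7*(-127)*(2 - 127) + 1/(16 + 172)) = 1/(7*(-127)*(-125) + 1/188) = 1/(111125 + 1/188) = 1/(20891501/188) = 188/20891501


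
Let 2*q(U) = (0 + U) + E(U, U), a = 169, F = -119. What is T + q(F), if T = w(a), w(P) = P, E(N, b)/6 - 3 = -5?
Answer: 207/2 ≈ 103.50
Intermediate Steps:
E(N, b) = -12 (E(N, b) = 18 + 6*(-5) = 18 - 30 = -12)
q(U) = -6 + U/2 (q(U) = ((0 + U) - 12)/2 = (U - 12)/2 = (-12 + U)/2 = -6 + U/2)
T = 169
T + q(F) = 169 + (-6 + (½)*(-119)) = 169 + (-6 - 119/2) = 169 - 131/2 = 207/2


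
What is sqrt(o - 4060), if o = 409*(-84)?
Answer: 196*I ≈ 196.0*I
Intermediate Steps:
o = -34356
sqrt(o - 4060) = sqrt(-34356 - 4060) = sqrt(-38416) = 196*I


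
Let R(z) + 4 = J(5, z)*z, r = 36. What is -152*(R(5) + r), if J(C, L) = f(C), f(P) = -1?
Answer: -4104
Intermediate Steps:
J(C, L) = -1
R(z) = -4 - z
-152*(R(5) + r) = -152*((-4 - 1*5) + 36) = -152*((-4 - 5) + 36) = -152*(-9 + 36) = -152*27 = -4104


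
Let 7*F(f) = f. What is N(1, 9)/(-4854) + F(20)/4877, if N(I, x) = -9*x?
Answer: 954113/55236902 ≈ 0.017273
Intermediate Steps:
F(f) = f/7
N(1, 9)/(-4854) + F(20)/4877 = -9*9/(-4854) + ((1/7)*20)/4877 = -81*(-1/4854) + (20/7)*(1/4877) = 27/1618 + 20/34139 = 954113/55236902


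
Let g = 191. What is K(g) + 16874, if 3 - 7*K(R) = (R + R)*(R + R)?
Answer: -27803/7 ≈ -3971.9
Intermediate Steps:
K(R) = 3/7 - 4*R²/7 (K(R) = 3/7 - (R + R)*(R + R)/7 = 3/7 - 2*R*2*R/7 = 3/7 - 4*R²/7)
K(g) + 16874 = (3/7 - 4/7*191²) + 16874 = (3/7 - 4/7*36481) + 16874 = (3/7 - 145924/7) + 16874 = -145921/7 + 16874 = -27803/7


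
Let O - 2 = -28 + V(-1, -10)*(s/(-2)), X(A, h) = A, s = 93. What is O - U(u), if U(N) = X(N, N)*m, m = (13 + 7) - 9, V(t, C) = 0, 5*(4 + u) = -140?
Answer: 326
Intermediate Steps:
u = -32 (u = -4 + (⅕)*(-140) = -4 - 28 = -32)
m = 11 (m = 20 - 9 = 11)
U(N) = 11*N (U(N) = N*11 = 11*N)
O = -26 (O = 2 + (-28 + 0*(93/(-2))) = 2 + (-28 + 0*(93*(-½))) = 2 + (-28 + 0*(-93/2)) = 2 + (-28 + 0) = 2 - 28 = -26)
O - U(u) = -26 - 11*(-32) = -26 - 1*(-352) = -26 + 352 = 326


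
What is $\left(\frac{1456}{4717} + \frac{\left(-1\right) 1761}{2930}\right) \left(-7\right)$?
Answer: $\frac{28283899}{13820810} \approx 2.0465$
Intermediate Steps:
$\left(\frac{1456}{4717} + \frac{\left(-1\right) 1761}{2930}\right) \left(-7\right) = \left(1456 \cdot \frac{1}{4717} - \frac{1761}{2930}\right) \left(-7\right) = \left(\frac{1456}{4717} - \frac{1761}{2930}\right) \left(-7\right) = \left(- \frac{4040557}{13820810}\right) \left(-7\right) = \frac{28283899}{13820810}$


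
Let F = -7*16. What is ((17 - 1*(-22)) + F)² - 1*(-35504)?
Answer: 40833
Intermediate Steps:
F = -112
((17 - 1*(-22)) + F)² - 1*(-35504) = ((17 - 1*(-22)) - 112)² - 1*(-35504) = ((17 + 22) - 112)² + 35504 = (39 - 112)² + 35504 = (-73)² + 35504 = 5329 + 35504 = 40833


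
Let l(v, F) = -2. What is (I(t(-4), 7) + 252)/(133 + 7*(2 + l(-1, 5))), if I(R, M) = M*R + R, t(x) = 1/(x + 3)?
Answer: 244/133 ≈ 1.8346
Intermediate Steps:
t(x) = 1/(3 + x)
I(R, M) = R + M*R
(I(t(-4), 7) + 252)/(133 + 7*(2 + l(-1, 5))) = ((1 + 7)/(3 - 4) + 252)/(133 + 7*(2 - 2)) = (8/(-1) + 252)/(133 + 7*0) = (-1*8 + 252)/(133 + 0) = (-8 + 252)/133 = 244*(1/133) = 244/133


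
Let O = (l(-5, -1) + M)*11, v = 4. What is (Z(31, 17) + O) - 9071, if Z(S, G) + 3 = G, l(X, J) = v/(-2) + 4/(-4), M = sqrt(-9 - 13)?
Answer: -9090 + 11*I*sqrt(22) ≈ -9090.0 + 51.595*I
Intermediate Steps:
M = I*sqrt(22) (M = sqrt(-22) = I*sqrt(22) ≈ 4.6904*I)
l(X, J) = -3 (l(X, J) = 4/(-2) + 4/(-4) = 4*(-1/2) + 4*(-1/4) = -2 - 1 = -3)
Z(S, G) = -3 + G
O = -33 + 11*I*sqrt(22) (O = (-3 + I*sqrt(22))*11 = -33 + 11*I*sqrt(22) ≈ -33.0 + 51.595*I)
(Z(31, 17) + O) - 9071 = ((-3 + 17) + (-33 + 11*I*sqrt(22))) - 9071 = (14 + (-33 + 11*I*sqrt(22))) - 9071 = (-19 + 11*I*sqrt(22)) - 9071 = -9090 + 11*I*sqrt(22)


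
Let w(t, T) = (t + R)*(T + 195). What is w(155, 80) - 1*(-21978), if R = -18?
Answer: 59653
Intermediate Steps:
w(t, T) = (-18 + t)*(195 + T) (w(t, T) = (t - 18)*(T + 195) = (-18 + t)*(195 + T))
w(155, 80) - 1*(-21978) = (-3510 - 18*80 + 195*155 + 80*155) - 1*(-21978) = (-3510 - 1440 + 30225 + 12400) + 21978 = 37675 + 21978 = 59653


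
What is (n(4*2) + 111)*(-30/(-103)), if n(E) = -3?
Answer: 3240/103 ≈ 31.456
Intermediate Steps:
(n(4*2) + 111)*(-30/(-103)) = (-3 + 111)*(-30/(-103)) = 108*(-30*(-1/103)) = 108*(30/103) = 3240/103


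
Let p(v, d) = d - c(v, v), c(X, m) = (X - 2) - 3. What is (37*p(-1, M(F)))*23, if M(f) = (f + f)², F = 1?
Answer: 8510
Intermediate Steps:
c(X, m) = -5 + X (c(X, m) = (-2 + X) - 3 = -5 + X)
M(f) = 4*f² (M(f) = (2*f)² = 4*f²)
p(v, d) = 5 + d - v (p(v, d) = d - (-5 + v) = d + (5 - v) = 5 + d - v)
(37*p(-1, M(F)))*23 = (37*(5 + 4*1² - 1*(-1)))*23 = (37*(5 + 4*1 + 1))*23 = (37*(5 + 4 + 1))*23 = (37*10)*23 = 370*23 = 8510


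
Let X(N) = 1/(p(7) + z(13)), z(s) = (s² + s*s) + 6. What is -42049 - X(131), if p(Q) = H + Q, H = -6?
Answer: -14506906/345 ≈ -42049.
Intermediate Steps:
p(Q) = -6 + Q
z(s) = 6 + 2*s² (z(s) = (s² + s²) + 6 = 2*s² + 6 = 6 + 2*s²)
X(N) = 1/345 (X(N) = 1/((-6 + 7) + (6 + 2*13²)) = 1/(1 + (6 + 2*169)) = 1/(1 + (6 + 338)) = 1/(1 + 344) = 1/345)
-42049 - X(131) = -42049 - 1*1/345 = -42049 - 1/345 = -14506906/345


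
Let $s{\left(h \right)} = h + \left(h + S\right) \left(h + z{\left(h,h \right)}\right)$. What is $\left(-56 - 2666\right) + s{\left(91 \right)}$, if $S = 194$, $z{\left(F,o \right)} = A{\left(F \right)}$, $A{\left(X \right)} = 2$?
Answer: $23874$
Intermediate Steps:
$z{\left(F,o \right)} = 2$
$s{\left(h \right)} = h + \left(2 + h\right) \left(194 + h\right)$ ($s{\left(h \right)} = h + \left(h + 194\right) \left(h + 2\right) = h + \left(194 + h\right) \left(2 + h\right) = h + \left(2 + h\right) \left(194 + h\right)$)
$\left(-56 - 2666\right) + s{\left(91 \right)} = \left(-56 - 2666\right) + \left(388 + 91^{2} + 197 \cdot 91\right) = \left(-56 - 2666\right) + \left(388 + 8281 + 17927\right) = -2722 + 26596 = 23874$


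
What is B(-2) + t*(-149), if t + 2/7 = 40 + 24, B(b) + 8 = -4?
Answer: -66538/7 ≈ -9505.4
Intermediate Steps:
B(b) = -12 (B(b) = -8 - 4 = -12)
t = 446/7 (t = -2/7 + (40 + 24) = -2/7 + 64 = 446/7 ≈ 63.714)
B(-2) + t*(-149) = -12 + (446/7)*(-149) = -12 - 66454/7 = -66538/7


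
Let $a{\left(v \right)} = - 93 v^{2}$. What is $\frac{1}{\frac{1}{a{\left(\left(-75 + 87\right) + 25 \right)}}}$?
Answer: $-127317$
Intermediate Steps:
$\frac{1}{\frac{1}{a{\left(\left(-75 + 87\right) + 25 \right)}}} = \frac{1}{\frac{1}{\left(-93\right) \left(\left(-75 + 87\right) + 25\right)^{2}}} = \frac{1}{\frac{1}{\left(-93\right) \left(12 + 25\right)^{2}}} = \frac{1}{\frac{1}{\left(-93\right) 37^{2}}} = \frac{1}{\frac{1}{\left(-93\right) 1369}} = \frac{1}{\frac{1}{-127317}} = \frac{1}{- \frac{1}{127317}} = -127317$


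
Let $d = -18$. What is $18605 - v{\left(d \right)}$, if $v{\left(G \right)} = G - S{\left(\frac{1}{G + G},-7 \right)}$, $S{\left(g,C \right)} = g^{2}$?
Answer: $\frac{24135409}{1296} \approx 18623.0$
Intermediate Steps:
$v{\left(G \right)} = G - \frac{1}{4 G^{2}}$ ($v{\left(G \right)} = G - \left(\frac{1}{G + G}\right)^{2} = G - \left(\frac{1}{2 G}\right)^{2} = G - \frac{1}{4 G^{2}}$)
$18605 - v{\left(d \right)} = 18605 - \left(-18 - \frac{1}{4 \cdot 324}\right) = 18605 - \left(-18 - \frac{1}{1296}\right) = 18605 - - \frac{23329}{1296} = 18605 + \frac{23329}{1296} = \frac{24135409}{1296}$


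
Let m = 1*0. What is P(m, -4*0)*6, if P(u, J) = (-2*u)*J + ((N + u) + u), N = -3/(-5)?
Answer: 18/5 ≈ 3.6000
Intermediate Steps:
N = ⅗ (N = -3*(-⅕) = ⅗ ≈ 0.60000)
m = 0
P(u, J) = ⅗ + 2*u - 2*J*u (P(u, J) = (-2*u)*J + ((⅗ + u) + u) = -2*J*u + (⅗ + 2*u) = ⅗ + 2*u - 2*J*u)
P(m, -4*0)*6 = (⅗ + 2*0 - 2*(-4*0)*0)*6 = (⅗ + 0 - 2*(-1*0)*0)*6 = (⅗ + 0 - 2*0*0)*6 = (⅗ + 0 + 0)*6 = (⅗)*6 = 18/5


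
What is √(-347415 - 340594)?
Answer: 7*I*√14041 ≈ 829.46*I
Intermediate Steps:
√(-347415 - 340594) = √(-688009) = 7*I*√14041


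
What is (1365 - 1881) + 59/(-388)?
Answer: -200267/388 ≈ -516.15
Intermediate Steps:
(1365 - 1881) + 59/(-388) = -516 + 59*(-1/388) = -516 - 59/388 = -200267/388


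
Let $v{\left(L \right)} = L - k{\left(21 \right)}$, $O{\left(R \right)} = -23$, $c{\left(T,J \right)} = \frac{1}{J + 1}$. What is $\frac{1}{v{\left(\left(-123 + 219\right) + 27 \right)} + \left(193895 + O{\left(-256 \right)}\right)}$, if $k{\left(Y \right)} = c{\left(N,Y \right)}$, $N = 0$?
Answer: $\frac{22}{4267889} \approx 5.1548 \cdot 10^{-6}$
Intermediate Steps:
$c{\left(T,J \right)} = \frac{1}{1 + J}$
$k{\left(Y \right)} = \frac{1}{1 + Y}$
$v{\left(L \right)} = - \frac{1}{22} + L$ ($v{\left(L \right)} = L - \frac{1}{1 + 21} = L - \frac{1}{22} = - \frac{1}{22} + L$)
$\frac{1}{v{\left(\left(-123 + 219\right) + 27 \right)} + \left(193895 + O{\left(-256 \right)}\right)} = \frac{1}{\left(- \frac{1}{22} + \left(\left(-123 + 219\right) + 27\right)\right) + \left(193895 - 23\right)} = \frac{1}{\left(- \frac{1}{22} + \left(96 + 27\right)\right) + 193872} = \frac{1}{\left(- \frac{1}{22} + 123\right) + 193872} = \frac{1}{\frac{2705}{22} + 193872} = \frac{1}{\frac{4267889}{22}} = \frac{22}{4267889}$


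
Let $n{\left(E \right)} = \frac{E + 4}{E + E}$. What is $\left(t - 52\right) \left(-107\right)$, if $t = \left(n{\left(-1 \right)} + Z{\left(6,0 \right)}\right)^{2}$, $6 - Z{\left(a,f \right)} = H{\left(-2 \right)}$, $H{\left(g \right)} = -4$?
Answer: $- \frac{8667}{4} \approx -2166.8$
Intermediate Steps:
$Z{\left(a,f \right)} = 10$ ($Z{\left(a,f \right)} = 6 - -4 = 6 + 4 = 10$)
$n{\left(E \right)} = \frac{4 + E}{2 E}$
$t = \frac{289}{4}$ ($t = \left(\frac{4 - 1}{2 \left(-1\right)} + 10\right)^{2} = \left(\frac{1}{2} \left(-1\right) 3 + 10\right)^{2} = \left(- \frac{3}{2} + 10\right)^{2} = \left(\frac{17}{2}\right)^{2} = \frac{289}{4} \approx 72.25$)
$\left(t - 52\right) \left(-107\right) = \left(\frac{289}{4} - 52\right) \left(-107\right) = \frac{81}{4} \left(-107\right) = - \frac{8667}{4}$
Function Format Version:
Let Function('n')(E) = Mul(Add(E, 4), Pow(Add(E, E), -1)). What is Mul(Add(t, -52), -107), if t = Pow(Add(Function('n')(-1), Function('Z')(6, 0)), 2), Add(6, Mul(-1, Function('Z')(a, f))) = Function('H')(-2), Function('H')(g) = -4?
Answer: Rational(-8667, 4) ≈ -2166.8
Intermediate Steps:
Function('Z')(a, f) = 10 (Function('Z')(a, f) = Add(6, Mul(-1, -4)) = Add(6, 4) = 10)
Function('n')(E) = Mul(Rational(1, 2), Pow(E, -1), Add(4, E)) (Function('n')(E) = Mul(Add(4, E), Pow(Mul(2, E), -1)) = Mul(Add(4, E), Mul(Rational(1, 2), Pow(E, -1))) = Mul(Rational(1, 2), Pow(E, -1), Add(4, E)))
t = Rational(289, 4) (t = Pow(Add(Mul(Rational(1, 2), Pow(-1, -1), Add(4, -1)), 10), 2) = Pow(Add(Mul(Rational(1, 2), -1, 3), 10), 2) = Pow(Add(Rational(-3, 2), 10), 2) = Pow(Rational(17, 2), 2) = Rational(289, 4) ≈ 72.250)
Mul(Add(t, -52), -107) = Mul(Add(Rational(289, 4), -52), -107) = Mul(Rational(81, 4), -107) = Rational(-8667, 4)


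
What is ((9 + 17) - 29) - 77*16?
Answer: -1235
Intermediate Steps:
((9 + 17) - 29) - 77*16 = (26 - 29) - 1232 = -3 - 1232 = -1235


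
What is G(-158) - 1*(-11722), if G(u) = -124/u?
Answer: 926100/79 ≈ 11723.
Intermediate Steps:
G(-158) - 1*(-11722) = -124/(-158) - 1*(-11722) = -124*(-1/158) + 11722 = 62/79 + 11722 = 926100/79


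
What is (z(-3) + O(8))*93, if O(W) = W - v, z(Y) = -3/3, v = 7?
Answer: 0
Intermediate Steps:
z(Y) = -1 (z(Y) = -3*⅓ = -1)
O(W) = -7 + W (O(W) = W - 1*7 = W - 7 = -7 + W)
(z(-3) + O(8))*93 = (-1 + (-7 + 8))*93 = (-1 + 1)*93 = 0*93 = 0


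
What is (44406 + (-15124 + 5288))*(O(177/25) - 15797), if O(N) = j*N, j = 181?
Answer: -2509007632/5 ≈ -5.0180e+8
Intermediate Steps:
O(N) = 181*N
(44406 + (-15124 + 5288))*(O(177/25) - 15797) = (44406 + (-15124 + 5288))*(181*(177/25) - 15797) = (44406 - 9836)*(181*(177*(1/25)) - 15797) = 34570*(181*(177/25) - 15797) = 34570*(32037/25 - 15797) = 34570*(-362888/25) = -2509007632/5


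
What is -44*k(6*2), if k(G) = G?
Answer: -528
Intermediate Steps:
-44*k(6*2) = -264*2 = -44*12 = -528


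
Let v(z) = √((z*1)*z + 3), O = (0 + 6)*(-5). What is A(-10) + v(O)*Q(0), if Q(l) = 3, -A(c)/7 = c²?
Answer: -700 + 3*√903 ≈ -609.85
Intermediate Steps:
A(c) = -7*c²
O = -30 (O = 6*(-5) = -30)
v(z) = √(3 + z²) (v(z) = √(z*z + 3) = √(z² + 3) = √(3 + z²))
A(-10) + v(O)*Q(0) = -7*(-10)² + √(3 + (-30)²)*3 = -7*100 + √(3 + 900)*3 = -700 + √903*3 = -700 + 3*√903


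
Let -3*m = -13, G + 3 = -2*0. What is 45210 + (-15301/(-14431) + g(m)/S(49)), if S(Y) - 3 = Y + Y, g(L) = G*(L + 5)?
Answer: 65896117843/1457531 ≈ 45211.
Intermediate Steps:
G = -3 (G = -3 - 2*0 = -3 + 0 = -3)
m = 13/3 (m = -1/3*(-13) = 13/3 ≈ 4.3333)
g(L) = -15 - 3*L (g(L) = -3*(L + 5) = -3*(5 + L) = -15 - 3*L)
S(Y) = 3 + 2*Y (S(Y) = 3 + (Y + Y) = 3 + 2*Y)
45210 + (-15301/(-14431) + g(m)/S(49)) = 45210 + (-15301/(-14431) + (-15 - 3*13/3)/(3 + 2*49)) = 45210 + (-15301*(-1/14431) + (-15 - 13)/(3 + 98)) = 45210 + (15301/14431 - 28/101) = 45210 + 1141333/1457531 = 65896117843/1457531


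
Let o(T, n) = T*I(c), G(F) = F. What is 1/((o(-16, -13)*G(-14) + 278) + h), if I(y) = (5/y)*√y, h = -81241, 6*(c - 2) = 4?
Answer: -80963/6554536969 - 280*√6/6554536969 ≈ -1.2457e-5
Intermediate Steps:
c = 8/3 (c = 2 + (⅙)*4 = 2 + ⅔ = 8/3 ≈ 2.6667)
I(y) = 5/√y
o(T, n) = 5*T*√6/4 (o(T, n) = T*(5/√(8/3)) = T*(5*(√6/4)) = T*(5*√6/4) = 5*T*√6/4)
1/((o(-16, -13)*G(-14) + 278) + h) = 1/((((5/4)*(-16)*√6)*(-14) + 278) - 81241) = 1/((-20*√6*(-14) + 278) - 81241) = 1/((280*√6 + 278) - 81241) = 1/((278 + 280*√6) - 81241) = 1/(-80963 + 280*√6)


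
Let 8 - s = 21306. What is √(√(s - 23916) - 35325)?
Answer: √(-35325 + I*√45214) ≈ 0.5657 + 187.95*I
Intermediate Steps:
s = -21298 (s = 8 - 1*21306 = 8 - 21306 = -21298)
√(√(s - 23916) - 35325) = √(√(-21298 - 23916) - 35325) = √(√(-45214) - 35325) = √(I*√45214 - 35325) = √(-35325 + I*√45214)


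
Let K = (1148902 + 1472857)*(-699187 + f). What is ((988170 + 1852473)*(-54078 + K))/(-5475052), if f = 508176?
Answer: 1422551013959220561/5475052 ≈ 2.5982e+11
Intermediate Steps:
K = -500784808349 (K = (1148902 + 1472857)*(-699187 + 508176) = 2621759*(-191011) = -500784808349)
((988170 + 1852473)*(-54078 + K))/(-5475052) = ((988170 + 1852473)*(-54078 - 500784808349))/(-5475052) = (2840643*(-500784862427))*(-1/5475052) = -1422551013959220561*(-1/5475052) = 1422551013959220561/5475052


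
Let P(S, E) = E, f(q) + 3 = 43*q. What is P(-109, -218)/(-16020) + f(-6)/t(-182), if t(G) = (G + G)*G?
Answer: 2565211/265323240 ≈ 0.0096682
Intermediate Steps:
f(q) = -3 + 43*q
t(G) = 2*G² (t(G) = (2*G)*G = 2*G²)
P(-109, -218)/(-16020) + f(-6)/t(-182) = -218/(-16020) + (-3 + 43*(-6))/((2*(-182)²)) = -218*(-1/16020) + (-3 - 258)/((2*33124)) = 109/8010 - 261/66248 = 2565211/265323240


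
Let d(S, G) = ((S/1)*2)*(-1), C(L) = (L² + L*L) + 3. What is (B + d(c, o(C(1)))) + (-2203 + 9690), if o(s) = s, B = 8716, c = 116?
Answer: 15971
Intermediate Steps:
C(L) = 3 + 2*L² (C(L) = (L² + L²) + 3 = 2*L² + 3 = 3 + 2*L²)
d(S, G) = -2*S (d(S, G) = ((S*1)*2)*(-1) = (S*2)*(-1) = (2*S)*(-1) = -2*S)
(B + d(c, o(C(1)))) + (-2203 + 9690) = (8716 - 2*116) + (-2203 + 9690) = (8716 - 232) + 7487 = 8484 + 7487 = 15971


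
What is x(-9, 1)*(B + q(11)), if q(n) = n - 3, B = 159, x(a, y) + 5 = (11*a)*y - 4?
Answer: -18036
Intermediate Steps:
x(a, y) = -9 + 11*a*y (x(a, y) = -5 + ((11*a)*y - 4) = -5 + (11*a*y - 4) = -5 + (-4 + 11*a*y) = -9 + 11*a*y)
q(n) = -3 + n
x(-9, 1)*(B + q(11)) = (-9 + 11*(-9)*1)*(159 + (-3 + 11)) = (-9 - 99)*(159 + 8) = -108*167 = -18036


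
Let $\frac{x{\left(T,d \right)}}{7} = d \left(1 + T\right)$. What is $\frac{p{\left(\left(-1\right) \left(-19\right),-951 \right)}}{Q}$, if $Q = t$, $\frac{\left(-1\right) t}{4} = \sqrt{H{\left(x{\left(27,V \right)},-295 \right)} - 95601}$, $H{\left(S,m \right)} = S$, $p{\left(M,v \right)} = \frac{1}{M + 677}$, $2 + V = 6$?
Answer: $\frac{i \sqrt{94817}}{263970528} \approx 1.1665 \cdot 10^{-6} i$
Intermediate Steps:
$V = 4$ ($V = -2 + 6 = 4$)
$p{\left(M,v \right)} = \frac{1}{677 + M}$
$x{\left(T,d \right)} = 7 d \left(1 + T\right)$
$t = - 4 i \sqrt{94817}$ ($t = - 4 \sqrt{7 \cdot 4 \left(1 + 27\right) - 95601} = - 4 \sqrt{7 \cdot 4 \cdot 28 - 95601} = - 4 \sqrt{784 - 95601} = - 4 \sqrt{-94817} = - 4 i \sqrt{94817} \approx - 1231.7 i$)
$Q = - 4 i \sqrt{94817} \approx - 1231.7 i$
$\frac{p{\left(\left(-1\right) \left(-19\right),-951 \right)}}{Q} = \frac{1}{\left(677 - -19\right) \left(- 4 i \sqrt{94817}\right)} = \frac{\frac{1}{379268} i \sqrt{94817}}{677 + 19} = \frac{\frac{1}{379268} i \sqrt{94817}}{696} = \frac{i \sqrt{94817}}{263970528}$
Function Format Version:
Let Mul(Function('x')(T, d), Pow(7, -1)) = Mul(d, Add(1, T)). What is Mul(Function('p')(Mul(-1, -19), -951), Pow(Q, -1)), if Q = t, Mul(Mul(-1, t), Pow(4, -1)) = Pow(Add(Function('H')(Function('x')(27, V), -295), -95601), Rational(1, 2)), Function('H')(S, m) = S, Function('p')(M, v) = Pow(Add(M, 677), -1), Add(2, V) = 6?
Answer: Mul(Rational(1, 263970528), I, Pow(94817, Rational(1, 2))) ≈ Mul(1.1665e-6, I)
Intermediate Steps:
V = 4 (V = Add(-2, 6) = 4)
Function('p')(M, v) = Pow(Add(677, M), -1)
Function('x')(T, d) = Mul(7, d, Add(1, T)) (Function('x')(T, d) = Mul(7, Mul(d, Add(1, T))) = Mul(7, d, Add(1, T)))
t = Mul(-4, I, Pow(94817, Rational(1, 2))) (t = Mul(-4, Pow(Add(Mul(7, 4, Add(1, 27)), -95601), Rational(1, 2))) = Mul(-4, Pow(Add(Mul(7, 4, 28), -95601), Rational(1, 2))) = Mul(-4, Pow(Add(784, -95601), Rational(1, 2))) = Mul(-4, Pow(-94817, Rational(1, 2))) = Mul(-4, Mul(I, Pow(94817, Rational(1, 2)))) = Mul(-4, I, Pow(94817, Rational(1, 2))) ≈ Mul(-1231.7, I))
Q = Mul(-4, I, Pow(94817, Rational(1, 2))) ≈ Mul(-1231.7, I)
Mul(Function('p')(Mul(-1, -19), -951), Pow(Q, -1)) = Mul(Pow(Add(677, Mul(-1, -19)), -1), Pow(Mul(-4, I, Pow(94817, Rational(1, 2))), -1)) = Mul(Pow(Add(677, 19), -1), Mul(Rational(1, 379268), I, Pow(94817, Rational(1, 2)))) = Mul(Pow(696, -1), Mul(Rational(1, 379268), I, Pow(94817, Rational(1, 2)))) = Mul(Rational(1, 696), Mul(Rational(1, 379268), I, Pow(94817, Rational(1, 2)))) = Mul(Rational(1, 263970528), I, Pow(94817, Rational(1, 2)))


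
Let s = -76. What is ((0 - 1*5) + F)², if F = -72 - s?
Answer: 1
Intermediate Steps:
F = 4 (F = -72 - 1*(-76) = -72 + 76 = 4)
((0 - 1*5) + F)² = ((0 - 1*5) + 4)² = ((0 - 5) + 4)² = (-5 + 4)² = (-1)² = 1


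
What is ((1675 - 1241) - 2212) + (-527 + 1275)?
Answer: -1030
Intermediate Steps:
((1675 - 1241) - 2212) + (-527 + 1275) = (434 - 2212) + 748 = -1778 + 748 = -1030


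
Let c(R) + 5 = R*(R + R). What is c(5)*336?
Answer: 15120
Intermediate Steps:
c(R) = -5 + 2*R² (c(R) = -5 + R*(R + R) = -5 + R*(2*R) = -5 + 2*R²)
c(5)*336 = (-5 + 2*5²)*336 = (-5 + 2*25)*336 = (-5 + 50)*336 = 45*336 = 15120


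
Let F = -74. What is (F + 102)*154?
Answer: 4312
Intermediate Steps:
(F + 102)*154 = (-74 + 102)*154 = 28*154 = 4312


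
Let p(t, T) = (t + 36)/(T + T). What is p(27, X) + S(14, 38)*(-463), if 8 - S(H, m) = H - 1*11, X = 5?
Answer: -23087/10 ≈ -2308.7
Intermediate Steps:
p(t, T) = (36 + t)/(2*T) (p(t, T) = (36 + t)/((2*T)) = (36 + t)*(1/(2*T)) = (36 + t)/(2*T))
S(H, m) = 19 - H (S(H, m) = 8 - (H - 1*11) = 8 - (H - 11) = 8 - (-11 + H) = 8 + (11 - H) = 19 - H)
p(27, X) + S(14, 38)*(-463) = (½)*(36 + 27)/5 + (19 - 1*14)*(-463) = (½)*(⅕)*63 + (19 - 14)*(-463) = 63/10 + 5*(-463) = 63/10 - 2315 = -23087/10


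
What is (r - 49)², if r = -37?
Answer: 7396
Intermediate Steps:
(r - 49)² = (-37 - 49)² = (-86)² = 7396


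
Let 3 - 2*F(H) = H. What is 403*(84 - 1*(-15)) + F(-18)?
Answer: 79815/2 ≈ 39908.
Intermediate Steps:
F(H) = 3/2 - H/2
403*(84 - 1*(-15)) + F(-18) = 403*(84 - 1*(-15)) + (3/2 - ½*(-18)) = 403*(84 + 15) + (3/2 + 9) = 403*99 + 21/2 = 39897 + 21/2 = 79815/2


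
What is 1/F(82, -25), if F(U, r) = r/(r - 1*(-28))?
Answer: -3/25 ≈ -0.12000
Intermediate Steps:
F(U, r) = r/(28 + r) (F(U, r) = r/(r + 28) = r/(28 + r))
1/F(82, -25) = 1/(-25/(28 - 25)) = 1/(-25/3) = -3/25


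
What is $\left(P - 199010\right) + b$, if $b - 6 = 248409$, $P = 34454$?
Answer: $83859$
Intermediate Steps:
$b = 248415$ ($b = 6 + 248409 = 248415$)
$\left(P - 199010\right) + b = \left(34454 - 199010\right) + 248415 = -164556 + 248415 = 83859$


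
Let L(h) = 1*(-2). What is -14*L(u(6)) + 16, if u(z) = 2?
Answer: 44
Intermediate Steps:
L(h) = -2
-14*L(u(6)) + 16 = -14*(-2) + 16 = 28 + 16 = 44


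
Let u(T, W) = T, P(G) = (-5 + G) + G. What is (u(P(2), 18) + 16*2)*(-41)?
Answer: -1271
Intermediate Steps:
P(G) = -5 + 2*G
(u(P(2), 18) + 16*2)*(-41) = ((-5 + 2*2) + 16*2)*(-41) = ((-5 + 4) + 32)*(-41) = (-1 + 32)*(-41) = 31*(-41) = -1271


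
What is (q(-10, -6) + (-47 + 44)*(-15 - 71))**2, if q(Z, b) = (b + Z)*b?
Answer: 125316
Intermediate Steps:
q(Z, b) = b*(Z + b) (q(Z, b) = (Z + b)*b = b*(Z + b))
(q(-10, -6) + (-47 + 44)*(-15 - 71))**2 = (-6*(-10 - 6) + (-47 + 44)*(-15 - 71))**2 = (-6*(-16) - 3*(-86))**2 = (96 + 258)**2 = 354**2 = 125316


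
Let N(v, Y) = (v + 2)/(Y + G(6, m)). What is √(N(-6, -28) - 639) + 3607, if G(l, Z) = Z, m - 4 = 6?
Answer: 3607 + I*√5749/3 ≈ 3607.0 + 25.274*I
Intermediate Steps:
m = 10 (m = 4 + 6 = 10)
N(v, Y) = (2 + v)/(10 + Y) (N(v, Y) = (v + 2)/(Y + 10) = (2 + v)/(10 + Y))
√(N(-6, -28) - 639) + 3607 = √((2 - 6)/(10 - 28) - 639) + 3607 = √(-4/(-18) - 639) + 3607 = √(-1/18*(-4) - 639) + 3607 = √(2/9 - 639) + 3607 = √(-5749/9) + 3607 = I*√5749/3 + 3607 = 3607 + I*√5749/3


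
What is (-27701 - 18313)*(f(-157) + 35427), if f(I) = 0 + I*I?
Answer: -2764337064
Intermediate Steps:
f(I) = I² (f(I) = 0 + I² = I²)
(-27701 - 18313)*(f(-157) + 35427) = (-27701 - 18313)*((-157)² + 35427) = -46014*(24649 + 35427) = -46014*60076 = -2764337064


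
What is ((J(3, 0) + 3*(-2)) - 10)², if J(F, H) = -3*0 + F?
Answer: 169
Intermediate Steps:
J(F, H) = F (J(F, H) = 0 + F = F)
((J(3, 0) + 3*(-2)) - 10)² = ((3 + 3*(-2)) - 10)² = ((3 - 6) - 10)² = (-3 - 10)² = (-13)² = 169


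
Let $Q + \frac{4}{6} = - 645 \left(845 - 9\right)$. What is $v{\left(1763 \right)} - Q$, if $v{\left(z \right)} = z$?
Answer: $\frac{1622951}{3} \approx 5.4098 \cdot 10^{5}$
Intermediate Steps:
$Q = - \frac{1617662}{3}$ ($Q = - \frac{2}{3} - 645 \left(845 - 9\right) = - \frac{2}{3} - 539220 = - \frac{1617662}{3} \approx -5.3922 \cdot 10^{5}$)
$v{\left(1763 \right)} - Q = 1763 - - \frac{1617662}{3} = 1763 + \frac{1617662}{3} = \frac{1622951}{3}$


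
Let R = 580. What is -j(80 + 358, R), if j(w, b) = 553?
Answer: -553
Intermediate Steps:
-j(80 + 358, R) = -1*553 = -553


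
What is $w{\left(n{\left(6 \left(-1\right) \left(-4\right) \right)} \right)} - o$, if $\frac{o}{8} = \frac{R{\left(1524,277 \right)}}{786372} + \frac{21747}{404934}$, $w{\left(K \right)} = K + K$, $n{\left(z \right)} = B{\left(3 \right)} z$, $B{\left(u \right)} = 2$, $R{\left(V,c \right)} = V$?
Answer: $\frac{422602973564}{4422621659} \approx 95.555$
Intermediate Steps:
$n{\left(z \right)} = 2 z$
$w{\left(K \right)} = 2 K$
$o = \frac{1968705700}{4422621659}$ ($o = 8 \left(\frac{1524}{786372} + \frac{21747}{404934}\right) = 8 \left(1524 \cdot \frac{1}{786372} + 21747 \cdot \frac{1}{404934}\right) = 8 \left(\frac{127}{65531} + \frac{7249}{134978}\right) = 8 \cdot \frac{492176425}{8845243318} = \frac{1968705700}{4422621659} \approx 0.44514$)
$w{\left(n{\left(6 \left(-1\right) \left(-4\right) \right)} \right)} - o = 2 \cdot 2 \cdot 6 \left(-1\right) \left(-4\right) - \frac{1968705700}{4422621659} = 2 \cdot 2 \left(\left(-6\right) \left(-4\right)\right) - \frac{1968705700}{4422621659} = 2 \cdot 2 \cdot 24 - \frac{1968705700}{4422621659} = 2 \cdot 48 - \frac{1968705700}{4422621659} = 96 - \frac{1968705700}{4422621659} = \frac{422602973564}{4422621659}$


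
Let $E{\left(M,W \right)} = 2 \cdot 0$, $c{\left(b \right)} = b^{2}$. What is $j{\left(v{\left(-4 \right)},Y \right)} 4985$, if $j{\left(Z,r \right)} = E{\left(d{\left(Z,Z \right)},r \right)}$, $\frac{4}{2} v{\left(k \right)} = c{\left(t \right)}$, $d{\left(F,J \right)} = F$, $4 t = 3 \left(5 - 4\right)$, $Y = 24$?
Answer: $0$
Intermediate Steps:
$t = \frac{3}{4}$ ($t = \frac{3 \left(5 - 4\right)}{4} = \frac{3 \cdot 1}{4} = \frac{1}{4} \cdot 3 = \frac{3}{4} \approx 0.75$)
$v{\left(k \right)} = \frac{9}{32}$ ($v{\left(k \right)} = \frac{\left(\frac{3}{4}\right)^{2}}{2} = \frac{1}{2} \cdot \frac{9}{16} = \frac{9}{32}$)
$E{\left(M,W \right)} = 0$
$j{\left(Z,r \right)} = 0$
$j{\left(v{\left(-4 \right)},Y \right)} 4985 = 0 \cdot 4985 = 0$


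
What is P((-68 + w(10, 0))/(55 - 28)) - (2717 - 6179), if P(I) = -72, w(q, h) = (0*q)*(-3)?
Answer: 3390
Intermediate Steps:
w(q, h) = 0 (w(q, h) = 0*(-3) = 0)
P((-68 + w(10, 0))/(55 - 28)) - (2717 - 6179) = -72 - (2717 - 6179) = -72 - 1*(-3462) = -72 + 3462 = 3390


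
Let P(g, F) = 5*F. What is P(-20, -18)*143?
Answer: -12870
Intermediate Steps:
P(-20, -18)*143 = (5*(-18))*143 = -90*143 = -12870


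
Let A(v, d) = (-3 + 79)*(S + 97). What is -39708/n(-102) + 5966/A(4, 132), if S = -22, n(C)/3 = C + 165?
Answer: -73167/350 ≈ -209.05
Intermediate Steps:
n(C) = 495 + 3*C (n(C) = 3*(C + 165) = 3*(165 + C) = 495 + 3*C)
A(v, d) = 5700 (A(v, d) = (-3 + 79)*(-22 + 97) = 76*75 = 5700)
-39708/n(-102) + 5966/A(4, 132) = -39708/(495 + 3*(-102)) + 5966/5700 = -39708/(495 - 306) + 5966*(1/5700) = -39708/189 + 157/150 = -39708*1/189 + 157/150 = -4412/21 + 157/150 = -73167/350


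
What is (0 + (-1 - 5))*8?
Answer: -48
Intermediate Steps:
(0 + (-1 - 5))*8 = (0 - 6)*8 = -6*8 = -48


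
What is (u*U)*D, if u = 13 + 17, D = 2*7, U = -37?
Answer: -15540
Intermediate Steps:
D = 14
u = 30
(u*U)*D = (30*(-37))*14 = -1110*14 = -15540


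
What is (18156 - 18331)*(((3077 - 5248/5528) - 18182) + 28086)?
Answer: -1569612625/691 ≈ -2.2715e+6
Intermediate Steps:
(18156 - 18331)*(((3077 - 5248/5528) - 18182) + 28086) = -175*(((3077 - 5248/5528) - 18182) + 28086) = -175*(((3077 - 1*656/691) - 18182) + 28086) = -175*(((3077 - 656/691) - 18182) + 28086) = -175*((2125551/691 - 18182) + 28086) = -175*(-10438211/691 + 28086) = -175*8969215/691 = -1569612625/691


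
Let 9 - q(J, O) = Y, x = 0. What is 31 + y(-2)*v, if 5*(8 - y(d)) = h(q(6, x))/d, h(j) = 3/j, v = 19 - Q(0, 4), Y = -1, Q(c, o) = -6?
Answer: 927/4 ≈ 231.75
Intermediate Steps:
q(J, O) = 10 (q(J, O) = 9 - 1*(-1) = 9 + 1 = 10)
v = 25 (v = 19 - 1*(-6) = 19 + 6 = 25)
y(d) = 8 - 3/(50*d) (y(d) = 8 - 3/10/(5*d) = 8 - 3*(1/10)/(5*d) = 8 - 3/(50*d))
31 + y(-2)*v = 31 + (8 - 3/50/(-2))*25 = 31 + (8 - 3/50*(-1/2))*25 = 31 + (8 + 3/100)*25 = 31 + (803/100)*25 = 31 + 803/4 = 927/4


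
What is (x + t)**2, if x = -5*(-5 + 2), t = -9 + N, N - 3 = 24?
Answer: 1089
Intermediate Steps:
N = 27 (N = 3 + 24 = 27)
t = 18 (t = -9 + 27 = 18)
x = 15 (x = -5*(-3) = 15)
(x + t)**2 = (15 + 18)**2 = 33**2 = 1089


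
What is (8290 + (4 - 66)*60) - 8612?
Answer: -4042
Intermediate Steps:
(8290 + (4 - 66)*60) - 8612 = (8290 - 62*60) - 8612 = (8290 - 3720) - 8612 = 4570 - 8612 = -4042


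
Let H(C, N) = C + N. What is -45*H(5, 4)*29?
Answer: -11745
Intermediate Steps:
-45*H(5, 4)*29 = -45*(5 + 4)*29 = -45*9*29 = -405*29 = -11745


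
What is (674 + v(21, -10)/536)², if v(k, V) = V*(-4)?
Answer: 2039696569/4489 ≈ 4.5438e+5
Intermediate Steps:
v(k, V) = -4*V
(674 + v(21, -10)/536)² = (674 - 4*(-10)/536)² = (674 + 40*(1/536))² = (674 + 5/67)² = (45163/67)² = 2039696569/4489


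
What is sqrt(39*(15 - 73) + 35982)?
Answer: 2*sqrt(8430) ≈ 183.63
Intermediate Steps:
sqrt(39*(15 - 73) + 35982) = sqrt(39*(-58) + 35982) = sqrt(-2262 + 35982) = sqrt(33720) = 2*sqrt(8430)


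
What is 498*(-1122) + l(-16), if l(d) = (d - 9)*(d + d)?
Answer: -557956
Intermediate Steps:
l(d) = 2*d*(-9 + d) (l(d) = (-9 + d)*(2*d) = 2*d*(-9 + d))
498*(-1122) + l(-16) = 498*(-1122) + 2*(-16)*(-9 - 16) = -558756 + 2*(-16)*(-25) = -558756 + 800 = -557956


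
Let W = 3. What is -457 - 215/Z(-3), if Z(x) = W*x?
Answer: -3898/9 ≈ -433.11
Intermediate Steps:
Z(x) = 3*x
-457 - 215/Z(-3) = -457 - 215/(3*(-3)) = -457 - 215/(-9) = -457 - 215*(-⅑) = -457 + 215/9 = -3898/9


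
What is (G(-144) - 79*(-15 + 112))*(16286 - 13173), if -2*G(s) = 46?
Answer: -23926518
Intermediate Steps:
G(s) = -23 (G(s) = -1/2*46 = -23)
(G(-144) - 79*(-15 + 112))*(16286 - 13173) = (-23 - 79*(-15 + 112))*(16286 - 13173) = (-23 - 79*97)*3113 = (-23 - 7663)*3113 = -7686*3113 = -23926518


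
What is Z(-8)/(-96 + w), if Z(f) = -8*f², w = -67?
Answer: 512/163 ≈ 3.1411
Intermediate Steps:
Z(-8)/(-96 + w) = (-8*(-8)²)/(-96 - 67) = (-8*64)/(-163) = -1/163*(-512) = 512/163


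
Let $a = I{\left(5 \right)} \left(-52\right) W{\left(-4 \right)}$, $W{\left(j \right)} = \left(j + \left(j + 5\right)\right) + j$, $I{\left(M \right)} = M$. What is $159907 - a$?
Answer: $158087$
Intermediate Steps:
$W{\left(j \right)} = 5 + 3 j$ ($W{\left(j \right)} = \left(j + \left(5 + j\right)\right) + j = \left(5 + 2 j\right) + j = 5 + 3 j$)
$a = 1820$ ($a = 5 \left(-52\right) \left(5 + 3 \left(-4\right)\right) = - 260 \left(5 - 12\right) = \left(-260\right) \left(-7\right) = 1820$)
$159907 - a = 159907 - 1820 = 158087$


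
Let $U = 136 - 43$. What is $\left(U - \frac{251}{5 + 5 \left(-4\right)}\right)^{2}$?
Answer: $\frac{2709316}{225} \approx 12041.0$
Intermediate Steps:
$U = 93$
$\left(U - \frac{251}{5 + 5 \left(-4\right)}\right)^{2} = \left(93 - \frac{251}{5 + 5 \left(-4\right)}\right)^{2} = \left(93 - \frac{251}{5 - 20}\right)^{2} = \left(93 - \frac{251}{-15}\right)^{2} = \left(93 - - \frac{251}{15}\right)^{2} = \left(93 + \frac{251}{15}\right)^{2} = \left(\frac{1646}{15}\right)^{2} = \frac{2709316}{225}$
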